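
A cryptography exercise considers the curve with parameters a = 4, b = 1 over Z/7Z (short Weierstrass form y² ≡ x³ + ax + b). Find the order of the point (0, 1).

5

2P: tangent at (0, 1): λ = (3·0² + 4)/(2·1) ≡ 4/2. 2⁻¹ ≡ 4 (mod 7), so λ ≡ 4·4 ≡ 2.
  x = λ² - 0 - 0 = 4 - 0 ≡ 4; y = λ·(0 - 4) - 1 ≡ 5. → (4, 5)
3P: (4, 5) + (0, 1). λ = (1 - 5)/(0 - 4) ≡ 3/3 mod 7. 3⁻¹ ≡ 5 (mod 7) since 3·5 = 15 ≡ 1, so λ ≡ 1.
  x = λ² - 4 - 0 = 1 - 4 ≡ 4; y = λ·(4 - 4) - 5 ≡ 2. → (4, 2)
4P: (4, 2) + (0, 1). λ = (1 - 2)/(0 - 4) ≡ 6/3 mod 7. 3⁻¹ ≡ 5 (mod 7), so λ ≡ 2.
  x = λ² - 4 - 0 = 4 - 4 ≡ 0; y = λ·(4 - 0) - 2 ≡ 6. → (0, 6)
5P: (0, 6) + (0, 1): same x and y₁ ≡ -y₂, so the sum is ∞.
5P = ∞, so the order is 5.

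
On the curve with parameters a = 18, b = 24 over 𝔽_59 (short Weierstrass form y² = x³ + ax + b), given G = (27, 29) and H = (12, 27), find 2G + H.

First 2G:
Repeated addition: build up to 2G.
2G: tangent at (27, 29): λ = (3·27² + 18)/(2·29) ≡ 22/58. 58⁻¹ ≡ 58 (mod 59), so λ ≡ 22·58 ≡ 37.
  x = λ² - 27 - 27 = 1369 - 54 ≡ 17; y = λ·(27 - 17) - 29 ≡ 46. → (17, 46)
2G = (17, 46).
Finally 2G + H:
(17, 46) + (12, 27). λ = (27 - 46)/(12 - 17) ≡ 40/54 mod 59. 54⁻¹ ≡ 47 (mod 59) since 54·47 = 2538 ≡ 1, so λ ≡ 51.
  x = λ² - 17 - 12 = 2601 - 29 ≡ 35; y = λ·(17 - 35) - 46 ≡ 39. → (35, 39)

(35, 39)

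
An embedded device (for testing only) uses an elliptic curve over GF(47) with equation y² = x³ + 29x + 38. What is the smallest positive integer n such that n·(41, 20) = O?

12

2P: tangent at (41, 20): λ = (3·41² + 29)/(2·20) ≡ 43/40. 40⁻¹ ≡ 20 (mod 47), so λ ≡ 43·20 ≡ 14.
  x = λ² - 41 - 41 = 196 - 82 ≡ 20; y = λ·(41 - 20) - 20 ≡ 39. → (20, 39)
3P: (20, 39) + (41, 20). λ = (20 - 39)/(41 - 20) ≡ 28/21 mod 47. 21⁻¹ ≡ 9 (mod 47) since 21·9 = 189 ≡ 1, so λ ≡ 17.
  x = λ² - 20 - 41 = 289 - 61 ≡ 40; y = λ·(20 - 40) - 39 ≡ 44. → (40, 44)
4P: (40, 44) + (41, 20). λ = (20 - 44)/(41 - 40) ≡ 23/1 mod 47. 1⁻¹ ≡ 1 (mod 47) since 1·1 = 1 ≡ 1, so λ ≡ 23.
  x = λ² - 40 - 41 = 529 - 81 ≡ 25; y = λ·(40 - 25) - 44 ≡ 19. → (25, 19)
5P: (25, 19) + (41, 20). λ = (20 - 19)/(41 - 25) ≡ 1/16 mod 47. 16⁻¹ ≡ 3 (mod 47), so λ ≡ 3.
  x = λ² - 25 - 41 = 9 - 66 ≡ 37; y = λ·(25 - 37) - 19 ≡ 39. → (37, 39)
6P: (37, 39) + (41, 20). λ = (20 - 39)/(41 - 37) ≡ 28/4 mod 47. 4⁻¹ ≡ 12 (mod 47) since 4·12 = 48 ≡ 1, so λ ≡ 7.
  x = λ² - 37 - 41 = 49 - 78 ≡ 18; y = λ·(37 - 18) - 39 ≡ 0. → (18, 0)
7P: (18, 0) + (41, 20). λ = (20 - 0)/(41 - 18) ≡ 20/23 mod 47. 23⁻¹ ≡ 45 (mod 47) since 23·45 = 1035 ≡ 1, so λ ≡ 7.
  x = λ² - 18 - 41 = 49 - 59 ≡ 37; y = λ·(18 - 37) - 0 ≡ 8. → (37, 8)
8P: (37, 8) + (41, 20). λ = (20 - 8)/(41 - 37) ≡ 12/4 mod 47. 4⁻¹ ≡ 12 (mod 47), so λ ≡ 3.
  x = λ² - 37 - 41 = 9 - 78 ≡ 25; y = λ·(37 - 25) - 8 ≡ 28. → (25, 28)
9P: (25, 28) + (41, 20). λ = (20 - 28)/(41 - 25) ≡ 39/16 mod 47. 16⁻¹ ≡ 3 (mod 47), so λ ≡ 23.
  x = λ² - 25 - 41 = 529 - 66 ≡ 40; y = λ·(25 - 40) - 28 ≡ 3. → (40, 3)
10P: (40, 3) + (41, 20). λ = (20 - 3)/(41 - 40) ≡ 17/1 mod 47. 1⁻¹ ≡ 1 (mod 47), so λ ≡ 17.
  x = λ² - 40 - 41 = 289 - 81 ≡ 20; y = λ·(40 - 20) - 3 ≡ 8. → (20, 8)
11P: (20, 8) + (41, 20). λ = (20 - 8)/(41 - 20) ≡ 12/21 mod 47. 21⁻¹ ≡ 9 (mod 47), so λ ≡ 14.
  x = λ² - 20 - 41 = 196 - 61 ≡ 41; y = λ·(20 - 41) - 8 ≡ 27. → (41, 27)
12P: (41, 27) + (41, 20): same x and y₁ ≡ -y₂, so the sum is O.
12P = O, so the order is 12.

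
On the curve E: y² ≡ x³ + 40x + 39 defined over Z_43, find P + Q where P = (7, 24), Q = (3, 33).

(7, 24) + (3, 33). λ = (33 - 24)/(3 - 7) ≡ 9/39 mod 43. 39⁻¹ ≡ 32 (mod 43), so λ ≡ 30.
  x = λ² - 7 - 3 = 900 - 10 ≡ 30; y = λ·(7 - 30) - 24 ≡ 17. → (30, 17)

(30, 17)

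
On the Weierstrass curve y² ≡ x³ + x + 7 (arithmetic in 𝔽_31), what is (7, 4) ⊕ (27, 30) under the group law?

(7, 4) + (27, 30). λ = (30 - 4)/(27 - 7) ≡ 26/20 mod 31. 20⁻¹ ≡ 14 (mod 31) since 20·14 = 280 ≡ 1, so λ ≡ 23.
  x = λ² - 7 - 27 = 529 - 34 ≡ 30; y = λ·(7 - 30) - 4 ≡ 25. → (30, 25)

(30, 25)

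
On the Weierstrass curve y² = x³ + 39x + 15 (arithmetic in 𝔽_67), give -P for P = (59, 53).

(59, 14)

-(59, 53) = (59, -53 mod 67) = (59, 14).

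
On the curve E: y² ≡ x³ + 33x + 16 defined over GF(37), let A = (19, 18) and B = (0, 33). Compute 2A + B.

(18, 2)

First 2A:
Repeated addition: build up to 2A.
2A: tangent at (19, 18): λ = (3·19² + 33)/(2·18) ≡ 6/36. 36⁻¹ ≡ 36 (mod 37), so λ ≡ 6·36 ≡ 31.
  x = λ² - 19 - 19 = 961 - 38 ≡ 35; y = λ·(19 - 35) - 18 ≡ 4. → (35, 4)
2A = (35, 4).
Finally 2A + B:
(35, 4) + (0, 33). λ = (33 - 4)/(0 - 35) ≡ 29/2 mod 37. 2⁻¹ ≡ 19 (mod 37), so λ ≡ 33.
  x = λ² - 35 - 0 = 1089 - 35 ≡ 18; y = λ·(35 - 18) - 4 ≡ 2. → (18, 2)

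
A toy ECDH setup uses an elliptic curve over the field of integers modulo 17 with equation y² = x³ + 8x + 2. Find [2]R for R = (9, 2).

(0, 6)

tangent at (9, 2): λ = (3·9² + 8)/(2·2) ≡ 13/4. 4⁻¹ ≡ 13 (mod 17), so λ ≡ 13·13 ≡ 16.
  x = λ² - 9 - 9 = 256 - 18 ≡ 0; y = λ·(9 - 0) - 2 ≡ 6. → (0, 6)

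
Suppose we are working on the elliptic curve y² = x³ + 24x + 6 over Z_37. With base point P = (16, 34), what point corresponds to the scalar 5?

Repeated addition: build up to 5P.
2P: tangent at (16, 34): λ = (3·16² + 24)/(2·34) ≡ 15/31. 31⁻¹ ≡ 6 (mod 37), so λ ≡ 15·6 ≡ 16.
  x = λ² - 16 - 16 = 256 - 32 ≡ 2; y = λ·(16 - 2) - 34 ≡ 5. → (2, 5)
3P: (2, 5) + (16, 34). λ = (34 - 5)/(16 - 2) ≡ 29/14 mod 37. 14⁻¹ ≡ 8 (mod 37) since 14·8 = 112 ≡ 1, so λ ≡ 10.
  x = λ² - 2 - 16 = 100 - 18 ≡ 8; y = λ·(2 - 8) - 5 ≡ 9. → (8, 9)
4P: (8, 9) + (16, 34). λ = (34 - 9)/(16 - 8) ≡ 25/8 mod 37. 8⁻¹ ≡ 14 (mod 37) since 8·14 = 112 ≡ 1, so λ ≡ 17.
  x = λ² - 8 - 16 = 289 - 24 ≡ 6; y = λ·(8 - 6) - 9 ≡ 25. → (6, 25)
5P: (6, 25) + (16, 34). λ = (34 - 25)/(16 - 6) ≡ 9/10 mod 37. 10⁻¹ ≡ 26 (mod 37), so λ ≡ 12.
  x = λ² - 6 - 16 = 144 - 22 ≡ 11; y = λ·(6 - 11) - 25 ≡ 26. → (11, 26)

(11, 26)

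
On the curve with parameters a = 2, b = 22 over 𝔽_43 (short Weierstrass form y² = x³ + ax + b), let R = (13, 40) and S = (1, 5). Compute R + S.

(13, 40) + (1, 5). λ = (5 - 40)/(1 - 13) ≡ 8/31 mod 43. 31⁻¹ ≡ 25 (mod 43), so λ ≡ 28.
  x = λ² - 13 - 1 = 784 - 14 ≡ 39; y = λ·(13 - 39) - 40 ≡ 6. → (39, 6)

(39, 6)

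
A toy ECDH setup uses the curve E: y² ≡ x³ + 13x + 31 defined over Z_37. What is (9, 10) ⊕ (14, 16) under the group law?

(11, 32)

(9, 10) + (14, 16). λ = (16 - 10)/(14 - 9) ≡ 6/5 mod 37. 5⁻¹ ≡ 15 (mod 37) since 5·15 = 75 ≡ 1, so λ ≡ 16.
  x = λ² - 9 - 14 = 256 - 23 ≡ 11; y = λ·(9 - 11) - 10 ≡ 32. → (11, 32)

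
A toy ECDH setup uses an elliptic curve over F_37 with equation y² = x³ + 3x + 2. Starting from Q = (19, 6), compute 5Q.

Repeated addition: build up to 5Q.
2Q: tangent at (19, 6): λ = (3·19² + 3)/(2·6) ≡ 13/12. 12⁻¹ ≡ 34 (mod 37), so λ ≡ 13·34 ≡ 35.
  x = λ² - 19 - 19 = 1225 - 38 ≡ 3; y = λ·(19 - 3) - 6 ≡ 36. → (3, 36)
3Q: (3, 36) + (19, 6). λ = (6 - 36)/(19 - 3) ≡ 7/16 mod 37. 16⁻¹ ≡ 7 (mod 37), so λ ≡ 12.
  x = λ² - 3 - 19 = 144 - 22 ≡ 11; y = λ·(3 - 11) - 36 ≡ 16. → (11, 16)
4Q: (11, 16) + (19, 6). λ = (6 - 16)/(19 - 11) ≡ 27/8 mod 37. 8⁻¹ ≡ 14 (mod 37), so λ ≡ 8.
  x = λ² - 11 - 19 = 64 - 30 ≡ 34; y = λ·(11 - 34) - 16 ≡ 22. → (34, 22)
5Q: (34, 22) + (19, 6). λ = (6 - 22)/(19 - 34) ≡ 21/22 mod 37. 22⁻¹ ≡ 32 (mod 37), so λ ≡ 6.
  x = λ² - 34 - 19 = 36 - 53 ≡ 20; y = λ·(34 - 20) - 22 ≡ 25. → (20, 25)

(20, 25)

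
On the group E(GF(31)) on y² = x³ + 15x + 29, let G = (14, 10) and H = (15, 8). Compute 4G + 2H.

(2, 25)

First 4G:
Repeated addition: build up to 4G.
2G: tangent at (14, 10): λ = (3·14² + 15)/(2·10) ≡ 14/20. 20⁻¹ ≡ 14 (mod 31), so λ ≡ 14·14 ≡ 10.
  x = λ² - 14 - 14 = 100 - 28 ≡ 10; y = λ·(14 - 10) - 10 ≡ 30. → (10, 30)
3G: (10, 30) + (14, 10). λ = (10 - 30)/(14 - 10) ≡ 11/4 mod 31. 4⁻¹ ≡ 8 (mod 31) since 4·8 = 32 ≡ 1, so λ ≡ 26.
  x = λ² - 10 - 14 = 676 - 24 ≡ 1; y = λ·(10 - 1) - 30 ≡ 18. → (1, 18)
4G: (1, 18) + (14, 10). λ = (10 - 18)/(14 - 1) ≡ 23/13 mod 31. 13⁻¹ ≡ 12 (mod 31) since 13·12 = 156 ≡ 1, so λ ≡ 28.
  x = λ² - 1 - 14 = 784 - 15 ≡ 25; y = λ·(1 - 25) - 18 ≡ 23. → (25, 23)
4G = (25, 23).
Next 2H:
Repeated addition: build up to 2H.
2H: tangent at (15, 8): λ = (3·15² + 15)/(2·8) ≡ 8/16. 16⁻¹ ≡ 2 (mod 31) since 16·2 = 32 ≡ 1, so λ ≡ 8·2 ≡ 16.
  x = λ² - 15 - 15 = 256 - 30 ≡ 9; y = λ·(15 - 9) - 8 ≡ 26. → (9, 26)
2H = (9, 26).
Finally 4G + 2H:
(25, 23) + (9, 26). λ = (26 - 23)/(9 - 25) ≡ 3/15 mod 31. 15⁻¹ ≡ 29 (mod 31) since 15·29 = 435 ≡ 1, so λ ≡ 25.
  x = λ² - 25 - 9 = 625 - 34 ≡ 2; y = λ·(25 - 2) - 23 ≡ 25. → (2, 25)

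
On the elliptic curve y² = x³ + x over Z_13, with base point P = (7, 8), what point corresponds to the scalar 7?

(11, 4)

Repeated addition: build up to 7P.
2P: tangent at (7, 8): λ = (3·7² + 1)/(2·8) ≡ 5/3. 3⁻¹ ≡ 9 (mod 13), so λ ≡ 5·9 ≡ 6.
  x = λ² - 7 - 7 = 36 - 14 ≡ 9; y = λ·(7 - 9) - 8 ≡ 6. → (9, 6)
3P: (9, 6) + (7, 8). λ = (8 - 6)/(7 - 9) ≡ 2/11 mod 13. 11⁻¹ ≡ 6 (mod 13), so λ ≡ 12.
  x = λ² - 9 - 7 = 144 - 16 ≡ 11; y = λ·(9 - 11) - 6 ≡ 9. → (11, 9)
4P: (11, 9) + (7, 8). λ = (8 - 9)/(7 - 11) ≡ 12/9 mod 13. 9⁻¹ ≡ 3 (mod 13), so λ ≡ 10.
  x = λ² - 11 - 7 = 100 - 18 ≡ 4; y = λ·(11 - 4) - 9 ≡ 9. → (4, 9)
5P: (4, 9) + (7, 8). λ = (8 - 9)/(7 - 4) ≡ 12/3 mod 13. 3⁻¹ ≡ 9 (mod 13), so λ ≡ 4.
  x = λ² - 4 - 7 = 16 - 11 ≡ 5; y = λ·(4 - 5) - 9 ≡ 0. → (5, 0)
6P: (5, 0) + (7, 8). λ = (8 - 0)/(7 - 5) ≡ 8/2 mod 13. 2⁻¹ ≡ 7 (mod 13) since 2·7 = 14 ≡ 1, so λ ≡ 4.
  x = λ² - 5 - 7 = 16 - 12 ≡ 4; y = λ·(5 - 4) - 0 ≡ 4. → (4, 4)
7P: (4, 4) + (7, 8). λ = (8 - 4)/(7 - 4) ≡ 4/3 mod 13. 3⁻¹ ≡ 9 (mod 13), so λ ≡ 10.
  x = λ² - 4 - 7 = 100 - 11 ≡ 11; y = λ·(4 - 11) - 4 ≡ 4. → (11, 4)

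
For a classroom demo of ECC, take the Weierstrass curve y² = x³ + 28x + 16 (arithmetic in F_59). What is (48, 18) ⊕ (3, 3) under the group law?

(54, 39)

(48, 18) + (3, 3). λ = (3 - 18)/(3 - 48) ≡ 44/14 mod 59. 14⁻¹ ≡ 38 (mod 59) since 14·38 = 532 ≡ 1, so λ ≡ 20.
  x = λ² - 48 - 3 = 400 - 51 ≡ 54; y = λ·(48 - 54) - 18 ≡ 39. → (54, 39)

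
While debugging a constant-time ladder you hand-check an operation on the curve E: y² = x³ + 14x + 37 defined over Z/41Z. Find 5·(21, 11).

Write Q = (21, 11).
Double-and-add on 5 = (101)₂. Start with Q = (21, 11) for the leading 1-bit.
double: tangent at (21, 11): λ = (3·21² + 14)/(2·11) ≡ 25/22. 22⁻¹ ≡ 28 (mod 41), so λ ≡ 25·28 ≡ 3.
  x = λ² - 21 - 21 = 9 - 42 ≡ 8; y = λ·(21 - 8) - 11 ≡ 28. → (8, 28)
double: tangent at (8, 28): λ = (3·8² + 14)/(2·28) ≡ 1/15. 15⁻¹ ≡ 11 (mod 41), so λ ≡ 1·11 ≡ 11.
  x = λ² - 8 - 8 = 121 - 16 ≡ 23; y = λ·(8 - 23) - 28 ≡ 12. → (23, 12)
add Q: (23, 12) + (21, 11). λ = (11 - 12)/(21 - 23) ≡ 40/39 mod 41. 39⁻¹ ≡ 20 (mod 41), so λ ≡ 21.
  x = λ² - 23 - 21 = 441 - 44 ≡ 28; y = λ·(23 - 28) - 12 ≡ 6. → (28, 6)

(28, 6)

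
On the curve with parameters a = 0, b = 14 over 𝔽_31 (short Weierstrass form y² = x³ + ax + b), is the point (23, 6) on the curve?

no

y² = 6² ≡ 5; x³ + 0x + 14 = 12181 ≡ 29 (mod 31). 5 ≠ 29.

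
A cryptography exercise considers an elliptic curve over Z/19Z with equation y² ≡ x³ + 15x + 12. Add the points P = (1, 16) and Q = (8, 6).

(1, 16) + (8, 6). λ = (6 - 16)/(8 - 1) ≡ 9/7 mod 19. 7⁻¹ ≡ 11 (mod 19), so λ ≡ 4.
  x = λ² - 1 - 8 = 16 - 9 ≡ 7; y = λ·(1 - 7) - 16 ≡ 17. → (7, 17)

(7, 17)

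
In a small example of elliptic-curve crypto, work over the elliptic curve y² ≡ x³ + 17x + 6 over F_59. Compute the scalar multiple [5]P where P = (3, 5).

(31, 23)

Double-and-add on 5 = (101)₂. Start with P = (3, 5) for the leading 1-bit.
double: tangent at (3, 5): λ = (3·3² + 17)/(2·5) ≡ 44/10. 10⁻¹ ≡ 6 (mod 59), so λ ≡ 44·6 ≡ 28.
  x = λ² - 3 - 3 = 784 - 6 ≡ 11; y = λ·(3 - 11) - 5 ≡ 7. → (11, 7)
double: tangent at (11, 7): λ = (3·11² + 17)/(2·7) ≡ 26/14. 14⁻¹ ≡ 38 (mod 59) since 14·38 = 532 ≡ 1, so λ ≡ 26·38 ≡ 44.
  x = λ² - 11 - 11 = 1936 - 22 ≡ 26; y = λ·(11 - 26) - 7 ≡ 41. → (26, 41)
add P: (26, 41) + (3, 5). λ = (5 - 41)/(3 - 26) ≡ 23/36 mod 59. 36⁻¹ ≡ 41 (mod 59) since 36·41 = 1476 ≡ 1, so λ ≡ 58.
  x = λ² - 26 - 3 = 3364 - 29 ≡ 31; y = λ·(26 - 31) - 41 ≡ 23. → (31, 23)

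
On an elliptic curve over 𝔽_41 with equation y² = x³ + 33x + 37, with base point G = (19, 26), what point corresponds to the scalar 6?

Double-and-add on 6 = (110)₂. Start with G = (19, 26) for the leading 1-bit.
double: tangent at (19, 26): λ = (3·19² + 33)/(2·26) ≡ 9/11. 11⁻¹ ≡ 15 (mod 41), so λ ≡ 9·15 ≡ 12.
  x = λ² - 19 - 19 = 144 - 38 ≡ 24; y = λ·(19 - 24) - 26 ≡ 37. → (24, 37)
add G: (24, 37) + (19, 26). λ = (26 - 37)/(19 - 24) ≡ 30/36 mod 41. 36⁻¹ ≡ 8 (mod 41) since 36·8 = 288 ≡ 1, so λ ≡ 35.
  x = λ² - 24 - 19 = 1225 - 43 ≡ 34; y = λ·(24 - 34) - 37 ≡ 23. → (34, 23)
double: tangent at (34, 23): λ = (3·34² + 33)/(2·23) ≡ 16/5. 5⁻¹ ≡ 33 (mod 41), so λ ≡ 16·33 ≡ 36.
  x = λ² - 34 - 34 = 1296 - 68 ≡ 39; y = λ·(34 - 39) - 23 ≡ 2. → (39, 2)

(39, 2)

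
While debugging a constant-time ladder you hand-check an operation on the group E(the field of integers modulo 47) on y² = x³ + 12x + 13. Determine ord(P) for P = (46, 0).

2P: (46, 0) + (46, 0): same x and y₁ ≡ -y₂, so the sum is 𝒪.
2P = 𝒪, so the order is 2.

2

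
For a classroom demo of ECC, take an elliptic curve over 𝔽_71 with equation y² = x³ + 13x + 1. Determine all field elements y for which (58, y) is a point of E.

x³ + 13x + 1 = 195867 ≡ 49 (mod 71).
Square roots of 49 mod 71: 7 and 64 (since 7² = 49 ≡ 49).

7, 64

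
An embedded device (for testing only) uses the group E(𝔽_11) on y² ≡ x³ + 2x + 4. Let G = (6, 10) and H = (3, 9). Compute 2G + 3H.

First 2G:
Repeated addition: build up to 2G.
2G: tangent at (6, 10): λ = (3·6² + 2)/(2·10) ≡ 0/9. 9⁻¹ ≡ 5 (mod 11) since 9·5 = 45 ≡ 1, so λ ≡ 0·5 ≡ 0.
  x = λ² - 6 - 6 = 0 - 12 ≡ 10; y = λ·(6 - 10) - 10 ≡ 1. → (10, 1)
2G = (10, 1).
Next 3H:
Repeated addition: build up to 3H.
2H: tangent at (3, 9): λ = (3·3² + 2)/(2·9) ≡ 7/7. 7⁻¹ ≡ 8 (mod 11), so λ ≡ 7·8 ≡ 1.
  x = λ² - 3 - 3 = 1 - 6 ≡ 6; y = λ·(3 - 6) - 9 ≡ 10. → (6, 10)
3H: (6, 10) + (3, 9). λ = (9 - 10)/(3 - 6) ≡ 10/8 mod 11. 8⁻¹ ≡ 7 (mod 11), so λ ≡ 4.
  x = λ² - 6 - 3 = 16 - 9 ≡ 7; y = λ·(6 - 7) - 10 ≡ 8. → (7, 8)
3H = (7, 8).
Finally 2G + 3H:
(10, 1) + (7, 8). λ = (8 - 1)/(7 - 10) ≡ 7/8 mod 11. 8⁻¹ ≡ 7 (mod 11) since 8·7 = 56 ≡ 1, so λ ≡ 5.
  x = λ² - 10 - 7 = 25 - 17 ≡ 8; y = λ·(10 - 8) - 1 ≡ 9. → (8, 9)

(8, 9)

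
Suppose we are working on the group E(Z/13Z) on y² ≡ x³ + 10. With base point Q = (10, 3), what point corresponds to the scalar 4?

Double-and-add on 4 = (100)₂. Start with Q = (10, 3) for the leading 1-bit.
double: tangent at (10, 3): λ = (3·10² + 0)/(2·3) ≡ 1/6. 6⁻¹ ≡ 11 (mod 13) since 6·11 = 66 ≡ 1, so λ ≡ 1·11 ≡ 11.
  x = λ² - 10 - 10 = 121 - 20 ≡ 10; y = λ·(10 - 10) - 3 ≡ 10. → (10, 10)
double: tangent at (10, 10): λ = (3·10² + 0)/(2·10) ≡ 1/7. 7⁻¹ ≡ 2 (mod 13), so λ ≡ 1·2 ≡ 2.
  x = λ² - 10 - 10 = 4 - 20 ≡ 10; y = λ·(10 - 10) - 10 ≡ 3. → (10, 3)

(10, 3)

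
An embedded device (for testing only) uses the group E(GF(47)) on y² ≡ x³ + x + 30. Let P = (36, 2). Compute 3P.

Repeated addition: build up to 3P.
2P: tangent at (36, 2): λ = (3·36² + 1)/(2·2) ≡ 35/4. 4⁻¹ ≡ 12 (mod 47), so λ ≡ 35·12 ≡ 44.
  x = λ² - 36 - 36 = 1936 - 72 ≡ 31; y = λ·(36 - 31) - 2 ≡ 30. → (31, 30)
3P: (31, 30) + (36, 2). λ = (2 - 30)/(36 - 31) ≡ 19/5 mod 47. 5⁻¹ ≡ 19 (mod 47) since 5·19 = 95 ≡ 1, so λ ≡ 32.
  x = λ² - 31 - 36 = 1024 - 67 ≡ 17; y = λ·(31 - 17) - 30 ≡ 42. → (17, 42)

(17, 42)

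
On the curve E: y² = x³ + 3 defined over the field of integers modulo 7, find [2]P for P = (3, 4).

(2, 2)

tangent at (3, 4): λ = (3·3² + 0)/(2·4) ≡ 6/1. 1⁻¹ ≡ 1 (mod 7) since 1·1 = 1 ≡ 1, so λ ≡ 6·1 ≡ 6.
  x = λ² - 3 - 3 = 36 - 6 ≡ 2; y = λ·(3 - 2) - 4 ≡ 2. → (2, 2)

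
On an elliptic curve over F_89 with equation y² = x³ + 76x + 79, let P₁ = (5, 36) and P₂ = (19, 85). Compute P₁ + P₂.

(55, 56)

(5, 36) + (19, 85). λ = (85 - 36)/(19 - 5) ≡ 49/14 mod 89. 14⁻¹ ≡ 70 (mod 89) since 14·70 = 980 ≡ 1, so λ ≡ 48.
  x = λ² - 5 - 19 = 2304 - 24 ≡ 55; y = λ·(5 - 55) - 36 ≡ 56. → (55, 56)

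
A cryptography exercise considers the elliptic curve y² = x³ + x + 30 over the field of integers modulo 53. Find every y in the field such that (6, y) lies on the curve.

26, 27

x³ + 1x + 30 = 252 ≡ 40 (mod 53).
Square roots of 40 mod 53: 26 and 27 (since 26² = 676 ≡ 40).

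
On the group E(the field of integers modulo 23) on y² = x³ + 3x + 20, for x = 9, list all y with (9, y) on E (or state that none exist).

none

x³ + 3x + 20 = 776 ≡ 17 (mod 23).
17 is a non-residue mod 23; no y exists.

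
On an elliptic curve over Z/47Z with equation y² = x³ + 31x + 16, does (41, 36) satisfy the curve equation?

y² = 36² ≡ 27; x³ + 31x + 16 = 70208 ≡ 37 (mod 47). 27 ≠ 37.

no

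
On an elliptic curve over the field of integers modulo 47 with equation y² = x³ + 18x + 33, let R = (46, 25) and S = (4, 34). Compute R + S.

(46, 25) + (4, 34). λ = (34 - 25)/(4 - 46) ≡ 9/5 mod 47. 5⁻¹ ≡ 19 (mod 47), so λ ≡ 30.
  x = λ² - 46 - 4 = 900 - 50 ≡ 4; y = λ·(46 - 4) - 25 ≡ 13. → (4, 13)

(4, 13)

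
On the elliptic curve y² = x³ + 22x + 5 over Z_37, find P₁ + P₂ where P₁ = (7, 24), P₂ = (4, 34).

(33, 1)

(7, 24) + (4, 34). λ = (34 - 24)/(4 - 7) ≡ 10/34 mod 37. 34⁻¹ ≡ 12 (mod 37), so λ ≡ 9.
  x = λ² - 7 - 4 = 81 - 11 ≡ 33; y = λ·(7 - 33) - 24 ≡ 1. → (33, 1)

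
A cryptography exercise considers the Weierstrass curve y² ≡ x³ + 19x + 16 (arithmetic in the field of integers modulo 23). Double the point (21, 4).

tangent at (21, 4): λ = (3·21² + 19)/(2·4) ≡ 8/8. 8⁻¹ ≡ 3 (mod 23) since 8·3 = 24 ≡ 1, so λ ≡ 8·3 ≡ 1.
  x = λ² - 21 - 21 = 1 - 42 ≡ 5; y = λ·(21 - 5) - 4 ≡ 12. → (5, 12)

(5, 12)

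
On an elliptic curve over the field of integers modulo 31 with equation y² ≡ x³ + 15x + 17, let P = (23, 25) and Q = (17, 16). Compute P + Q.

(23, 25) + (17, 16). λ = (16 - 25)/(17 - 23) ≡ 22/25 mod 31. 25⁻¹ ≡ 5 (mod 31), so λ ≡ 17.
  x = λ² - 23 - 17 = 289 - 40 ≡ 1; y = λ·(23 - 1) - 25 ≡ 8. → (1, 8)

(1, 8)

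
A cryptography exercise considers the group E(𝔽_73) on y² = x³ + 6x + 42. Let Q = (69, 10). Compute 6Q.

Repeated addition: build up to 6Q.
2Q: tangent at (69, 10): λ = (3·69² + 6)/(2·10) ≡ 54/20. 20⁻¹ ≡ 11 (mod 73), so λ ≡ 54·11 ≡ 10.
  x = λ² - 69 - 69 = 100 - 138 ≡ 35; y = λ·(69 - 35) - 10 ≡ 38. → (35, 38)
3Q: (35, 38) + (69, 10). λ = (10 - 38)/(69 - 35) ≡ 45/34 mod 73. 34⁻¹ ≡ 58 (mod 73) since 34·58 = 1972 ≡ 1, so λ ≡ 55.
  x = λ² - 35 - 69 = 3025 - 104 ≡ 1; y = λ·(35 - 1) - 38 ≡ 7. → (1, 7)
4Q: (1, 7) + (69, 10). λ = (10 - 7)/(69 - 1) ≡ 3/68 mod 73. 68⁻¹ ≡ 29 (mod 73) since 68·29 = 1972 ≡ 1, so λ ≡ 14.
  x = λ² - 1 - 69 = 196 - 70 ≡ 53; y = λ·(1 - 53) - 7 ≡ 68. → (53, 68)
5Q: (53, 68) + (69, 10). λ = (10 - 68)/(69 - 53) ≡ 15/16 mod 73. 16⁻¹ ≡ 32 (mod 73) since 16·32 = 512 ≡ 1, so λ ≡ 42.
  x = λ² - 53 - 69 = 1764 - 122 ≡ 36; y = λ·(53 - 36) - 68 ≡ 62. → (36, 62)
6Q: (36, 62) + (69, 10). λ = (10 - 62)/(69 - 36) ≡ 21/33 mod 73. 33⁻¹ ≡ 31 (mod 73) since 33·31 = 1023 ≡ 1, so λ ≡ 67.
  x = λ² - 36 - 69 = 4489 - 105 ≡ 4; y = λ·(36 - 4) - 62 ≡ 38. → (4, 38)

(4, 38)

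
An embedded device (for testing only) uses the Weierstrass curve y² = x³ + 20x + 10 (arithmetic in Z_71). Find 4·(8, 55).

(63, 30)

Write G = (8, 55).
Double-and-add on 4 = (100)₂. Start with G = (8, 55) for the leading 1-bit.
double: tangent at (8, 55): λ = (3·8² + 20)/(2·55) ≡ 70/39. 39⁻¹ ≡ 51 (mod 71), so λ ≡ 70·51 ≡ 20.
  x = λ² - 8 - 8 = 400 - 16 ≡ 29; y = λ·(8 - 29) - 55 ≡ 22. → (29, 22)
double: tangent at (29, 22): λ = (3·29² + 20)/(2·22) ≡ 58/44. 44⁻¹ ≡ 21 (mod 71), so λ ≡ 58·21 ≡ 11.
  x = λ² - 29 - 29 = 121 - 58 ≡ 63; y = λ·(29 - 63) - 22 ≡ 30. → (63, 30)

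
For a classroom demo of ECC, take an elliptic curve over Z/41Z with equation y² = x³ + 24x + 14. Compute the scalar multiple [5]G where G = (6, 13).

(35, 8)

Repeated addition: build up to 5G.
2G: tangent at (6, 13): λ = (3·6² + 24)/(2·13) ≡ 9/26. 26⁻¹ ≡ 30 (mod 41), so λ ≡ 9·30 ≡ 24.
  x = λ² - 6 - 6 = 576 - 12 ≡ 31; y = λ·(6 - 31) - 13 ≡ 2. → (31, 2)
3G: (31, 2) + (6, 13). λ = (13 - 2)/(6 - 31) ≡ 11/16 mod 41. 16⁻¹ ≡ 18 (mod 41) since 16·18 = 288 ≡ 1, so λ ≡ 34.
  x = λ² - 31 - 6 = 1156 - 37 ≡ 12; y = λ·(31 - 12) - 2 ≡ 29. → (12, 29)
4G: (12, 29) + (6, 13). λ = (13 - 29)/(6 - 12) ≡ 25/35 mod 41. 35⁻¹ ≡ 34 (mod 41), so λ ≡ 30.
  x = λ² - 12 - 6 = 900 - 18 ≡ 21; y = λ·(12 - 21) - 29 ≡ 29. → (21, 29)
5G: (21, 29) + (6, 13). λ = (13 - 29)/(6 - 21) ≡ 25/26 mod 41. 26⁻¹ ≡ 30 (mod 41), so λ ≡ 12.
  x = λ² - 21 - 6 = 144 - 27 ≡ 35; y = λ·(21 - 35) - 29 ≡ 8. → (35, 8)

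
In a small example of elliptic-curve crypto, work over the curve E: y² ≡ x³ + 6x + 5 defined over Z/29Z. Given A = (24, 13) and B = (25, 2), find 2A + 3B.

(9, 18)

First 2A:
Repeated addition: build up to 2A.
2A: tangent at (24, 13): λ = (3·24² + 6)/(2·13) ≡ 23/26. 26⁻¹ ≡ 19 (mod 29) since 26·19 = 494 ≡ 1, so λ ≡ 23·19 ≡ 2.
  x = λ² - 24 - 24 = 4 - 48 ≡ 14; y = λ·(24 - 14) - 13 ≡ 7. → (14, 7)
2A = (14, 7).
Next 3B:
Repeated addition: build up to 3B.
2B: tangent at (25, 2): λ = (3·25² + 6)/(2·2) ≡ 25/4. 4⁻¹ ≡ 22 (mod 29) since 4·22 = 88 ≡ 1, so λ ≡ 25·22 ≡ 28.
  x = λ² - 25 - 25 = 784 - 50 ≡ 9; y = λ·(25 - 9) - 2 ≡ 11. → (9, 11)
3B: (9, 11) + (25, 2). λ = (2 - 11)/(25 - 9) ≡ 20/16 mod 29. 16⁻¹ ≡ 20 (mod 29) since 16·20 = 320 ≡ 1, so λ ≡ 23.
  x = λ² - 9 - 25 = 529 - 34 ≡ 2; y = λ·(9 - 2) - 11 ≡ 5. → (2, 5)
3B = (2, 5).
Finally 2A + 3B:
(14, 7) + (2, 5). λ = (5 - 7)/(2 - 14) ≡ 27/17 mod 29. 17⁻¹ ≡ 12 (mod 29) since 17·12 = 204 ≡ 1, so λ ≡ 5.
  x = λ² - 14 - 2 = 25 - 16 ≡ 9; y = λ·(14 - 9) - 7 ≡ 18. → (9, 18)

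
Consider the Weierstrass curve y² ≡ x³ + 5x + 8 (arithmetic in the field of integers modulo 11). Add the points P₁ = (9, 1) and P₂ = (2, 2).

(9, 1) + (2, 2). λ = (2 - 1)/(2 - 9) ≡ 1/4 mod 11. 4⁻¹ ≡ 3 (mod 11) since 4·3 = 12 ≡ 1, so λ ≡ 3.
  x = λ² - 9 - 2 = 9 - 11 ≡ 9; y = λ·(9 - 9) - 1 ≡ 10. → (9, 10)

(9, 10)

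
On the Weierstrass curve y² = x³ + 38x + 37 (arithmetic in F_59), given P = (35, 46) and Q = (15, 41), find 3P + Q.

First 3P:
Repeated addition: build up to 3P.
2P: tangent at (35, 46): λ = (3·35² + 38)/(2·46) ≡ 55/33. 33⁻¹ ≡ 34 (mod 59), so λ ≡ 55·34 ≡ 41.
  x = λ² - 35 - 35 = 1681 - 70 ≡ 18; y = λ·(35 - 18) - 46 ≡ 2. → (18, 2)
3P: (18, 2) + (35, 46). λ = (46 - 2)/(35 - 18) ≡ 44/17 mod 59. 17⁻¹ ≡ 7 (mod 59), so λ ≡ 13.
  x = λ² - 18 - 35 = 169 - 53 ≡ 57; y = λ·(18 - 57) - 2 ≡ 22. → (57, 22)
3P = (57, 22).
Finally 3P + Q:
(57, 22) + (15, 41). λ = (41 - 22)/(15 - 57) ≡ 19/17 mod 59. 17⁻¹ ≡ 7 (mod 59) since 17·7 = 119 ≡ 1, so λ ≡ 15.
  x = λ² - 57 - 15 = 225 - 72 ≡ 35; y = λ·(57 - 35) - 22 ≡ 13. → (35, 13)

(35, 13)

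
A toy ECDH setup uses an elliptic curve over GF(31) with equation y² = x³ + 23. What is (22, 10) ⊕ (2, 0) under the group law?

(22, 10) + (2, 0). λ = (0 - 10)/(2 - 22) ≡ 21/11 mod 31. 11⁻¹ ≡ 17 (mod 31), so λ ≡ 16.
  x = λ² - 22 - 2 = 256 - 24 ≡ 15; y = λ·(22 - 15) - 10 ≡ 9. → (15, 9)

(15, 9)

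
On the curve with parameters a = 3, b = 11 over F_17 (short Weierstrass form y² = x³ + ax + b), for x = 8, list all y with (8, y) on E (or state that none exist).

none

x³ + 3x + 11 = 547 ≡ 3 (mod 17).
3 is a non-residue mod 17; no y exists.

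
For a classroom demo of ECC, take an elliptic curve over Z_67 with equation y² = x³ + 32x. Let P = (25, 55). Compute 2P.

(36, 29)

tangent at (25, 55): λ = (3·25² + 32)/(2·55) ≡ 31/43. 43⁻¹ ≡ 53 (mod 67) since 43·53 = 2279 ≡ 1, so λ ≡ 31·53 ≡ 35.
  x = λ² - 25 - 25 = 1225 - 50 ≡ 36; y = λ·(25 - 36) - 55 ≡ 29. → (36, 29)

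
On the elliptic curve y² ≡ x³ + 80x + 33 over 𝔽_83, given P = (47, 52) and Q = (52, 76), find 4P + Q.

(51, 48)

First 4P:
Repeated addition: build up to 4P.
2P: tangent at (47, 52): λ = (3·47² + 80)/(2·52) ≡ 67/21. 21⁻¹ ≡ 4 (mod 83), so λ ≡ 67·4 ≡ 19.
  x = λ² - 47 - 47 = 361 - 94 ≡ 18; y = λ·(47 - 18) - 52 ≡ 1. → (18, 1)
3P: (18, 1) + (47, 52). λ = (52 - 1)/(47 - 18) ≡ 51/29 mod 83. 29⁻¹ ≡ 63 (mod 83), so λ ≡ 59.
  x = λ² - 18 - 47 = 3481 - 65 ≡ 13; y = λ·(18 - 13) - 1 ≡ 45. → (13, 45)
4P: (13, 45) + (47, 52). λ = (52 - 45)/(47 - 13) ≡ 7/34 mod 83. 34⁻¹ ≡ 22 (mod 83), so λ ≡ 71.
  x = λ² - 13 - 47 = 5041 - 60 ≡ 1; y = λ·(13 - 1) - 45 ≡ 60. → (1, 60)
4P = (1, 60).
Finally 4P + Q:
(1, 60) + (52, 76). λ = (76 - 60)/(52 - 1) ≡ 16/51 mod 83. 51⁻¹ ≡ 70 (mod 83), so λ ≡ 41.
  x = λ² - 1 - 52 = 1681 - 53 ≡ 51; y = λ·(1 - 51) - 60 ≡ 48. → (51, 48)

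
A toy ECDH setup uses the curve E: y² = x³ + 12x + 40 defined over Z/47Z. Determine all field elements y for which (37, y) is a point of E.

x³ + 12x + 40 = 51137 ≡ 1 (mod 47).
Square roots of 1 mod 47: 1 and 46 (since 1² = 1 ≡ 1).

1, 46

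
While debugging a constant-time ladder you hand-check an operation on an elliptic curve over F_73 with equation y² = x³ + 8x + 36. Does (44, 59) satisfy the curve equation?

no

y² = 59² ≡ 50; x³ + 8x + 36 = 85572 ≡ 16 (mod 73). 50 ≠ 16.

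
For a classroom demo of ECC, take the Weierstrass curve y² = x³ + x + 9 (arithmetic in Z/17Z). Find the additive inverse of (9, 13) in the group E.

-(9, 13) = (9, -13 mod 17) = (9, 4).

(9, 4)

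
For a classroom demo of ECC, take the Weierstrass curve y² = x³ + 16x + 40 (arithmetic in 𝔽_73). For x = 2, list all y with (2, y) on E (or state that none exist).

x³ + 16x + 40 = 80 ≡ 7 (mod 73).
7 is a non-residue mod 73; no y exists.

none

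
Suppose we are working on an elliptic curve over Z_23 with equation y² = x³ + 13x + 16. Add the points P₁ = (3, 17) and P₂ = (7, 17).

(13, 6)

(3, 17) + (7, 17). λ = (17 - 17)/(7 - 3) ≡ 0/4 mod 23. 4⁻¹ ≡ 6 (mod 23) since 4·6 = 24 ≡ 1, so λ ≡ 0.
  x = λ² - 3 - 7 = 0 - 10 ≡ 13; y = λ·(3 - 13) - 17 ≡ 6. → (13, 6)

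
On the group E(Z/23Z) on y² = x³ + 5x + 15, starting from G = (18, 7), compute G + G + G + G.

Double-and-add on 4 = (100)₂. Start with G = (18, 7) for the leading 1-bit.
double: tangent at (18, 7): λ = (3·18² + 5)/(2·7) ≡ 11/14. 14⁻¹ ≡ 5 (mod 23) since 14·5 = 70 ≡ 1, so λ ≡ 11·5 ≡ 9.
  x = λ² - 18 - 18 = 81 - 36 ≡ 22; y = λ·(18 - 22) - 7 ≡ 3. → (22, 3)
double: tangent at (22, 3): λ = (3·22² + 5)/(2·3) ≡ 8/6. 6⁻¹ ≡ 4 (mod 23), so λ ≡ 8·4 ≡ 9.
  x = λ² - 22 - 22 = 81 - 44 ≡ 14; y = λ·(22 - 14) - 3 ≡ 0. → (14, 0)

(14, 0)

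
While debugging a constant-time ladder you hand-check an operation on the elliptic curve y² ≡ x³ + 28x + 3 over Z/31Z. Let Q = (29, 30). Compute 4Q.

(29, 1)

Repeated addition: build up to 4Q.
2Q: tangent at (29, 30): λ = (3·29² + 28)/(2·30) ≡ 9/29. 29⁻¹ ≡ 15 (mod 31) since 29·15 = 435 ≡ 1, so λ ≡ 9·15 ≡ 11.
  x = λ² - 29 - 29 = 121 - 58 ≡ 1; y = λ·(29 - 1) - 30 ≡ 30. → (1, 30)
3Q: (1, 30) + (29, 30). λ = (30 - 30)/(29 - 1) ≡ 0/28 mod 31. 28⁻¹ ≡ 10 (mod 31), so λ ≡ 0.
  x = λ² - 1 - 29 = 0 - 30 ≡ 1; y = λ·(1 - 1) - 30 ≡ 1. → (1, 1)
4Q: (1, 1) + (29, 30). λ = (30 - 1)/(29 - 1) ≡ 29/28 mod 31. 28⁻¹ ≡ 10 (mod 31) since 28·10 = 280 ≡ 1, so λ ≡ 11.
  x = λ² - 1 - 29 = 121 - 30 ≡ 29; y = λ·(1 - 29) - 1 ≡ 1. → (29, 1)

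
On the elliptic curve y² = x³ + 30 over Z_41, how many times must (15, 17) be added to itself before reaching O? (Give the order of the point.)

2P: tangent at (15, 17): λ = (3·15² + 0)/(2·17) ≡ 19/34. 34⁻¹ ≡ 35 (mod 41), so λ ≡ 19·35 ≡ 9.
  x = λ² - 15 - 15 = 81 - 30 ≡ 10; y = λ·(15 - 10) - 17 ≡ 28. → (10, 28)
3P: (10, 28) + (15, 17). λ = (17 - 28)/(15 - 10) ≡ 30/5 mod 41. 5⁻¹ ≡ 33 (mod 41) since 5·33 = 165 ≡ 1, so λ ≡ 6.
  x = λ² - 10 - 15 = 36 - 25 ≡ 11; y = λ·(10 - 11) - 28 ≡ 7. → (11, 7)
4P: (11, 7) + (15, 17). λ = (17 - 7)/(15 - 11) ≡ 10/4 mod 41. 4⁻¹ ≡ 31 (mod 41), so λ ≡ 23.
  x = λ² - 11 - 15 = 529 - 26 ≡ 11; y = λ·(11 - 11) - 7 ≡ 34. → (11, 34)
5P: (11, 34) + (15, 17). λ = (17 - 34)/(15 - 11) ≡ 24/4 mod 41. 4⁻¹ ≡ 31 (mod 41), so λ ≡ 6.
  x = λ² - 11 - 15 = 36 - 26 ≡ 10; y = λ·(11 - 10) - 34 ≡ 13. → (10, 13)
6P: (10, 13) + (15, 17). λ = (17 - 13)/(15 - 10) ≡ 4/5 mod 41. 5⁻¹ ≡ 33 (mod 41) since 5·33 = 165 ≡ 1, so λ ≡ 9.
  x = λ² - 10 - 15 = 81 - 25 ≡ 15; y = λ·(10 - 15) - 13 ≡ 24. → (15, 24)
7P: (15, 24) + (15, 17): same x and y₁ ≡ -y₂, so the sum is O.
7P = O, so the order is 7.

7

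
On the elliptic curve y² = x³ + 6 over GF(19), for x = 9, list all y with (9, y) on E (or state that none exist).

none

x³ + 0x + 6 = 735 ≡ 13 (mod 19).
13 is a non-residue mod 19; no y exists.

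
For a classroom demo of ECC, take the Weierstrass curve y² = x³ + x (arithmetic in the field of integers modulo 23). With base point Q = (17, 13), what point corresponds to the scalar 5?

Double-and-add on 5 = (101)₂. Start with Q = (17, 13) for the leading 1-bit.
double: tangent at (17, 13): λ = (3·17² + 1)/(2·13) ≡ 17/3. 3⁻¹ ≡ 8 (mod 23), so λ ≡ 17·8 ≡ 21.
  x = λ² - 17 - 17 = 441 - 34 ≡ 16; y = λ·(17 - 16) - 13 ≡ 8. → (16, 8)
double: tangent at (16, 8): λ = (3·16² + 1)/(2·8) ≡ 10/16. 16⁻¹ ≡ 13 (mod 23), so λ ≡ 10·13 ≡ 15.
  x = λ² - 16 - 16 = 225 - 32 ≡ 9; y = λ·(16 - 9) - 8 ≡ 5. → (9, 5)
add Q: (9, 5) + (17, 13). λ = (13 - 5)/(17 - 9) ≡ 8/8 mod 23. 8⁻¹ ≡ 3 (mod 23) since 8·3 = 24 ≡ 1, so λ ≡ 1.
  x = λ² - 9 - 17 = 1 - 26 ≡ 21; y = λ·(9 - 21) - 5 ≡ 6. → (21, 6)

(21, 6)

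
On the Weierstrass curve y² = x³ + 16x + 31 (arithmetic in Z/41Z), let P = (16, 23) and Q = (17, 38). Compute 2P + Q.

First 2P:
Repeated addition: build up to 2P.
2P: tangent at (16, 23): λ = (3·16² + 16)/(2·23) ≡ 5/5. 5⁻¹ ≡ 33 (mod 41) since 5·33 = 165 ≡ 1, so λ ≡ 5·33 ≡ 1.
  x = λ² - 16 - 16 = 1 - 32 ≡ 10; y = λ·(16 - 10) - 23 ≡ 24. → (10, 24)
2P = (10, 24).
Finally 2P + Q:
(10, 24) + (17, 38). λ = (38 - 24)/(17 - 10) ≡ 14/7 mod 41. 7⁻¹ ≡ 6 (mod 41) since 7·6 = 42 ≡ 1, so λ ≡ 2.
  x = λ² - 10 - 17 = 4 - 27 ≡ 18; y = λ·(10 - 18) - 24 ≡ 1. → (18, 1)

(18, 1)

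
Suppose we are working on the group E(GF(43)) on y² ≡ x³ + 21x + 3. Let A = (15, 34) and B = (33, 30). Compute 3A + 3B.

(42, 14)

First 3A:
Repeated addition: build up to 3A.
2A: tangent at (15, 34): λ = (3·15² + 21)/(2·34) ≡ 8/25. 25⁻¹ ≡ 31 (mod 43), so λ ≡ 8·31 ≡ 33.
  x = λ² - 15 - 15 = 1089 - 30 ≡ 27; y = λ·(15 - 27) - 34 ≡ 0. → (27, 0)
3A: (27, 0) + (15, 34). λ = (34 - 0)/(15 - 27) ≡ 34/31 mod 43. 31⁻¹ ≡ 25 (mod 43), so λ ≡ 33.
  x = λ² - 27 - 15 = 1089 - 42 ≡ 15; y = λ·(27 - 15) - 0 ≡ 9. → (15, 9)
3A = (15, 9).
Next 3B:
Repeated addition: build up to 3B.
2B: tangent at (33, 30): λ = (3·33² + 21)/(2·30) ≡ 20/17. 17⁻¹ ≡ 38 (mod 43), so λ ≡ 20·38 ≡ 29.
  x = λ² - 33 - 33 = 841 - 66 ≡ 1; y = λ·(33 - 1) - 30 ≡ 38. → (1, 38)
3B: (1, 38) + (33, 30). λ = (30 - 38)/(33 - 1) ≡ 35/32 mod 43. 32⁻¹ ≡ 39 (mod 43) since 32·39 = 1248 ≡ 1, so λ ≡ 32.
  x = λ² - 1 - 33 = 1024 - 34 ≡ 1; y = λ·(1 - 1) - 38 ≡ 5. → (1, 5)
3B = (1, 5).
Finally 3A + 3B:
(15, 9) + (1, 5). λ = (5 - 9)/(1 - 15) ≡ 39/29 mod 43. 29⁻¹ ≡ 3 (mod 43) since 29·3 = 87 ≡ 1, so λ ≡ 31.
  x = λ² - 15 - 1 = 961 - 16 ≡ 42; y = λ·(15 - 42) - 9 ≡ 14. → (42, 14)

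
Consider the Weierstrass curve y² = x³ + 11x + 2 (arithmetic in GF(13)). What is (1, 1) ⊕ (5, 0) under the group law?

(3, 6)

(1, 1) + (5, 0). λ = (0 - 1)/(5 - 1) ≡ 12/4 mod 13. 4⁻¹ ≡ 10 (mod 13) since 4·10 = 40 ≡ 1, so λ ≡ 3.
  x = λ² - 1 - 5 = 9 - 6 ≡ 3; y = λ·(1 - 3) - 1 ≡ 6. → (3, 6)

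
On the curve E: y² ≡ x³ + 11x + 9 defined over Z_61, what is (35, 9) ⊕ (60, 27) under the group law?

(12, 10)

(35, 9) + (60, 27). λ = (27 - 9)/(60 - 35) ≡ 18/25 mod 61. 25⁻¹ ≡ 22 (mod 61), so λ ≡ 30.
  x = λ² - 35 - 60 = 900 - 95 ≡ 12; y = λ·(35 - 12) - 9 ≡ 10. → (12, 10)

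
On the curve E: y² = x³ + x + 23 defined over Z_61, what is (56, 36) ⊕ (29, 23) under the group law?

(1, 56)

(56, 36) + (29, 23). λ = (23 - 36)/(29 - 56) ≡ 48/34 mod 61. 34⁻¹ ≡ 9 (mod 61), so λ ≡ 5.
  x = λ² - 56 - 29 = 25 - 85 ≡ 1; y = λ·(56 - 1) - 36 ≡ 56. → (1, 56)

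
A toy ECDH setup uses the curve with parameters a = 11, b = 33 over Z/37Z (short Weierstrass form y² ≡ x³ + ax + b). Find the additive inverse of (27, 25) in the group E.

(27, 12)

-(27, 25) = (27, -25 mod 37) = (27, 12).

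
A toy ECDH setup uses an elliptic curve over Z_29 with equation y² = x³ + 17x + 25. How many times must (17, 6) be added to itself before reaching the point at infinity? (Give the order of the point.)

11

2P: tangent at (17, 6): λ = (3·17² + 17)/(2·6) ≡ 14/12. 12⁻¹ ≡ 17 (mod 29), so λ ≡ 14·17 ≡ 6.
  x = λ² - 17 - 17 = 36 - 34 ≡ 2; y = λ·(17 - 2) - 6 ≡ 26. → (2, 26)
3P: (2, 26) + (17, 6). λ = (6 - 26)/(17 - 2) ≡ 9/15 mod 29. 15⁻¹ ≡ 2 (mod 29), so λ ≡ 18.
  x = λ² - 2 - 17 = 324 - 19 ≡ 15; y = λ·(2 - 15) - 26 ≡ 1. → (15, 1)
4P: (15, 1) + (17, 6). λ = (6 - 1)/(17 - 15) ≡ 5/2 mod 29. 2⁻¹ ≡ 15 (mod 29), so λ ≡ 17.
  x = λ² - 15 - 17 = 289 - 32 ≡ 25; y = λ·(15 - 25) - 1 ≡ 3. → (25, 3)
5P: (25, 3) + (17, 6). λ = (6 - 3)/(17 - 25) ≡ 3/21 mod 29. 21⁻¹ ≡ 18 (mod 29) since 21·18 = 378 ≡ 1, so λ ≡ 25.
  x = λ² - 25 - 17 = 625 - 42 ≡ 3; y = λ·(25 - 3) - 3 ≡ 25. → (3, 25)
6P: (3, 25) + (17, 6). λ = (6 - 25)/(17 - 3) ≡ 10/14 mod 29. 14⁻¹ ≡ 27 (mod 29), so λ ≡ 9.
  x = λ² - 3 - 17 = 81 - 20 ≡ 3; y = λ·(3 - 3) - 25 ≡ 4. → (3, 4)
7P: (3, 4) + (17, 6). λ = (6 - 4)/(17 - 3) ≡ 2/14 mod 29. 14⁻¹ ≡ 27 (mod 29) since 14·27 = 378 ≡ 1, so λ ≡ 25.
  x = λ² - 3 - 17 = 625 - 20 ≡ 25; y = λ·(3 - 25) - 4 ≡ 26. → (25, 26)
8P: (25, 26) + (17, 6). λ = (6 - 26)/(17 - 25) ≡ 9/21 mod 29. 21⁻¹ ≡ 18 (mod 29), so λ ≡ 17.
  x = λ² - 25 - 17 = 289 - 42 ≡ 15; y = λ·(25 - 15) - 26 ≡ 28. → (15, 28)
9P: (15, 28) + (17, 6). λ = (6 - 28)/(17 - 15) ≡ 7/2 mod 29. 2⁻¹ ≡ 15 (mod 29), so λ ≡ 18.
  x = λ² - 15 - 17 = 324 - 32 ≡ 2; y = λ·(15 - 2) - 28 ≡ 3. → (2, 3)
10P: (2, 3) + (17, 6). λ = (6 - 3)/(17 - 2) ≡ 3/15 mod 29. 15⁻¹ ≡ 2 (mod 29) since 15·2 = 30 ≡ 1, so λ ≡ 6.
  x = λ² - 2 - 17 = 36 - 19 ≡ 17; y = λ·(2 - 17) - 3 ≡ 23. → (17, 23)
11P: (17, 23) + (17, 6): same x and y₁ ≡ -y₂, so the sum is the point at infinity.
11P = the point at infinity, so the order is 11.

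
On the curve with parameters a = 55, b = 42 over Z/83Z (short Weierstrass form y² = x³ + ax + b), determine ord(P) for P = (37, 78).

3

2P: tangent at (37, 78): λ = (3·37² + 55)/(2·78) ≡ 12/73. 73⁻¹ ≡ 58 (mod 83), so λ ≡ 12·58 ≡ 32.
  x = λ² - 37 - 37 = 1024 - 74 ≡ 37; y = λ·(37 - 37) - 78 ≡ 5. → (37, 5)
3P: (37, 5) + (37, 78): same x and y₁ ≡ -y₂, so the sum is the point at infinity.
3P = the point at infinity, so the order is 3.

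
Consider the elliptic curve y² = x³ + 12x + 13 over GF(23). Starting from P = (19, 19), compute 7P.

(22, 0)

Double-and-add on 7 = (111)₂. Start with P = (19, 19) for the leading 1-bit.
double: tangent at (19, 19): λ = (3·19² + 12)/(2·19) ≡ 14/15. 15⁻¹ ≡ 20 (mod 23), so λ ≡ 14·20 ≡ 4.
  x = λ² - 19 - 19 = 16 - 38 ≡ 1; y = λ·(19 - 1) - 19 ≡ 7. → (1, 7)
add P: (1, 7) + (19, 19). λ = (19 - 7)/(19 - 1) ≡ 12/18 mod 23. 18⁻¹ ≡ 9 (mod 23), so λ ≡ 16.
  x = λ² - 1 - 19 = 256 - 20 ≡ 6; y = λ·(1 - 6) - 7 ≡ 5. → (6, 5)
double: tangent at (6, 5): λ = (3·6² + 12)/(2·5) ≡ 5/10. 10⁻¹ ≡ 7 (mod 23) since 10·7 = 70 ≡ 1, so λ ≡ 5·7 ≡ 12.
  x = λ² - 6 - 6 = 144 - 12 ≡ 17; y = λ·(6 - 17) - 5 ≡ 1. → (17, 1)
add P: (17, 1) + (19, 19). λ = (19 - 1)/(19 - 17) ≡ 18/2 mod 23. 2⁻¹ ≡ 12 (mod 23) since 2·12 = 24 ≡ 1, so λ ≡ 9.
  x = λ² - 17 - 19 = 81 - 36 ≡ 22; y = λ·(17 - 22) - 1 ≡ 0. → (22, 0)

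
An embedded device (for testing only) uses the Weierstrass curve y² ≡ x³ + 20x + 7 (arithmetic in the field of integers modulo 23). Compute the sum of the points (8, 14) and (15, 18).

(13, 16)

(8, 14) + (15, 18). λ = (18 - 14)/(15 - 8) ≡ 4/7 mod 23. 7⁻¹ ≡ 10 (mod 23), so λ ≡ 17.
  x = λ² - 8 - 15 = 289 - 23 ≡ 13; y = λ·(8 - 13) - 14 ≡ 16. → (13, 16)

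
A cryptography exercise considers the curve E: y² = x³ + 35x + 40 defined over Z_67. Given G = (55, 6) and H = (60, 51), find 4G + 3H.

(38, 37)

First 4G:
Double-and-add on 4 = (100)₂. Start with G = (55, 6) for the leading 1-bit.
double: tangent at (55, 6): λ = (3·55² + 35)/(2·6) ≡ 65/12. 12⁻¹ ≡ 28 (mod 67), so λ ≡ 65·28 ≡ 11.
  x = λ² - 55 - 55 = 121 - 110 ≡ 11; y = λ·(55 - 11) - 6 ≡ 9. → (11, 9)
double: tangent at (11, 9): λ = (3·11² + 35)/(2·9) ≡ 63/18. 18⁻¹ ≡ 41 (mod 67) since 18·41 = 738 ≡ 1, so λ ≡ 63·41 ≡ 37.
  x = λ² - 11 - 11 = 1369 - 22 ≡ 7; y = λ·(11 - 7) - 9 ≡ 5. → (7, 5)
4G = (7, 5).
Next 3H:
Repeated addition: build up to 3H.
2H: tangent at (60, 51): λ = (3·60² + 35)/(2·51) ≡ 48/35. 35⁻¹ ≡ 23 (mod 67), so λ ≡ 48·23 ≡ 32.
  x = λ² - 60 - 60 = 1024 - 120 ≡ 33; y = λ·(60 - 33) - 51 ≡ 9. → (33, 9)
3H: (33, 9) + (60, 51). λ = (51 - 9)/(60 - 33) ≡ 42/27 mod 67. 27⁻¹ ≡ 5 (mod 67) since 27·5 = 135 ≡ 1, so λ ≡ 9.
  x = λ² - 33 - 60 = 81 - 93 ≡ 55; y = λ·(33 - 55) - 9 ≡ 61. → (55, 61)
3H = (55, 61).
Finally 4G + 3H:
(7, 5) + (55, 61). λ = (61 - 5)/(55 - 7) ≡ 56/48 mod 67. 48⁻¹ ≡ 7 (mod 67) since 48·7 = 336 ≡ 1, so λ ≡ 57.
  x = λ² - 7 - 55 = 3249 - 62 ≡ 38; y = λ·(7 - 38) - 5 ≡ 37. → (38, 37)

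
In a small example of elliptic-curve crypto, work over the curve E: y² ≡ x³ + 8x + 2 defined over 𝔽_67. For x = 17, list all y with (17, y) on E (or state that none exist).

19, 48

x³ + 8x + 2 = 5051 ≡ 26 (mod 67).
Square roots of 26 mod 67: 19 and 48 (since 19² = 361 ≡ 26).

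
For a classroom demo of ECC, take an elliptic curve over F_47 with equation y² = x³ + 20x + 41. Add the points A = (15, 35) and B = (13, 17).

(15, 35) + (13, 17). λ = (17 - 35)/(13 - 15) ≡ 29/45 mod 47. 45⁻¹ ≡ 23 (mod 47), so λ ≡ 9.
  x = λ² - 15 - 13 = 81 - 28 ≡ 6; y = λ·(15 - 6) - 35 ≡ 46. → (6, 46)

(6, 46)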